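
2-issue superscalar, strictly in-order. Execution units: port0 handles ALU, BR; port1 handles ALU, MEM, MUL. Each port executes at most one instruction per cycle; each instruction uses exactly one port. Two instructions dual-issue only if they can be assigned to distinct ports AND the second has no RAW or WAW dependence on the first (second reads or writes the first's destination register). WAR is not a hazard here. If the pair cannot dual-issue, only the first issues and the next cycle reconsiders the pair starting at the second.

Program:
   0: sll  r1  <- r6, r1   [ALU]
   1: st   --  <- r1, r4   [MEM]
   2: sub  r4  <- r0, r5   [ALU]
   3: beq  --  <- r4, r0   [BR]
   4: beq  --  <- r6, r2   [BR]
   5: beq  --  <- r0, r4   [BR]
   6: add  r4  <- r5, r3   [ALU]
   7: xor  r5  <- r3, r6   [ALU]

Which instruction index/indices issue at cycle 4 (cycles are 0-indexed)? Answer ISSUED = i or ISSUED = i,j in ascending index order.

ISSUED = 5,6

#0 head=0: sll.ALU i0 RAW r1
#1 head=1: st.MEM/sub.ALU i1+i2 2-wide
#2 head=3: beq.BR i3 no-port BR/BR
#3 head=4: beq.BR i4 no-port BR/BR
#4 head=5: beq.BR/add.ALU i5+i6 2-wide
#5 head=7: xor.ALU i7 tail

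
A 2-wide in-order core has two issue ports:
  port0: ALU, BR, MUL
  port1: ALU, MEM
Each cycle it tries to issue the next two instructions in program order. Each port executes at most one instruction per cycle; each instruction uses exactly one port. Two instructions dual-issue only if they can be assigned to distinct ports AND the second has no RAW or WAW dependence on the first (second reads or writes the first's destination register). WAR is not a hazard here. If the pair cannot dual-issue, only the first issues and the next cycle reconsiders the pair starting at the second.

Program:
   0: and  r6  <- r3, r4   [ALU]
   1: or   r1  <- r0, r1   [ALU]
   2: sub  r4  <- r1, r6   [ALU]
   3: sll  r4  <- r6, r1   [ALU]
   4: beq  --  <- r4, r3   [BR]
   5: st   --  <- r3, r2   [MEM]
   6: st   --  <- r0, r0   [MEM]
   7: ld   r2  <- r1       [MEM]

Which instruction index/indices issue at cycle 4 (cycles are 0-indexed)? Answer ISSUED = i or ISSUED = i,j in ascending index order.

t=0 i0&i1:and.ALU+or.ALU ; 2-wide
t=1 i2:sub.ALU ; WAW r4
t=2 i3:sll.ALU ; RAW r4
t=3 i4&i5:beq.BR+st.MEM ; 2-wide
t=4 i6:st.MEM ; no-port MEM/MEM
t=5 i7:ld.MEM ; tail

ISSUED = 6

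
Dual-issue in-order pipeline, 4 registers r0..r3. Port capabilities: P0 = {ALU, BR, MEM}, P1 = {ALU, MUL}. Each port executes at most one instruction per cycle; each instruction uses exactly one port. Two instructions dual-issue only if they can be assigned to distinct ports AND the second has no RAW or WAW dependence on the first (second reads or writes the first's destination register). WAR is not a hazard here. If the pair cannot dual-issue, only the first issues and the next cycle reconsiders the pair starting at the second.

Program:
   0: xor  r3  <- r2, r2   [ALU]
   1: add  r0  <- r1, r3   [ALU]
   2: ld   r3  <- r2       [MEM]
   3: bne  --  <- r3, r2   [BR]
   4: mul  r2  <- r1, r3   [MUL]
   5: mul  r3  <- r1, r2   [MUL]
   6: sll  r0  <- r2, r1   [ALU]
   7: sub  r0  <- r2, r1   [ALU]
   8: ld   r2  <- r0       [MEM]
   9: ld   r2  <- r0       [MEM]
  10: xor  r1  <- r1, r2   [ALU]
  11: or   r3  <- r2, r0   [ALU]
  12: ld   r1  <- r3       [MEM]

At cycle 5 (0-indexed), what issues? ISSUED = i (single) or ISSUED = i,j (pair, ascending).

[0] i0  xor  -- RAW r3
[1] i1&i2  add;ld  -- 2-wide
[2] i3&i4  bne;mul  -- 2-wide
[3] i5&i6  mul;sll  -- 2-wide
[4] i7  sub  -- RAW r0
[5] i8  ld  -- no-port MEM/MEM
[6] i9  ld  -- RAW r2
[7] i10&i11  xor;or  -- 2-wide
[8] i12  ld  -- tail

ISSUED = 8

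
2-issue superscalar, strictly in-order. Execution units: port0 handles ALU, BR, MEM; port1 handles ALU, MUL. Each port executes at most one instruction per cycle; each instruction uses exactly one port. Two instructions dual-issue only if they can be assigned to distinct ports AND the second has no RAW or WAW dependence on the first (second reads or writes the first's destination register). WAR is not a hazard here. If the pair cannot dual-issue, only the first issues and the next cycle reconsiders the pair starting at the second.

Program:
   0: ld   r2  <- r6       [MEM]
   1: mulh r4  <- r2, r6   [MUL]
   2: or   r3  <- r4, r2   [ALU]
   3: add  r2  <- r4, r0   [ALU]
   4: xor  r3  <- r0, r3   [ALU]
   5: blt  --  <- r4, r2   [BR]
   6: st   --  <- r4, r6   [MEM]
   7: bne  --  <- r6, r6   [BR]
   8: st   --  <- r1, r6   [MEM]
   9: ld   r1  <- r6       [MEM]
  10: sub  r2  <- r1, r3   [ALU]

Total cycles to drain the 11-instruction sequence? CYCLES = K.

[0] i0  ld  -- RAW r2
[1] i1  mulh  -- RAW r4
[2] i2/i3  or+add  -- 2-wide
[3] i4/i5  xor+blt  -- 2-wide
[4] i6  st  -- no-port MEM/BR
[5] i7  bne  -- no-port BR/MEM
[6] i8  st  -- no-port MEM/MEM
[7] i9  ld  -- RAW r1
[8] i10  sub  -- tail

CYCLES = 9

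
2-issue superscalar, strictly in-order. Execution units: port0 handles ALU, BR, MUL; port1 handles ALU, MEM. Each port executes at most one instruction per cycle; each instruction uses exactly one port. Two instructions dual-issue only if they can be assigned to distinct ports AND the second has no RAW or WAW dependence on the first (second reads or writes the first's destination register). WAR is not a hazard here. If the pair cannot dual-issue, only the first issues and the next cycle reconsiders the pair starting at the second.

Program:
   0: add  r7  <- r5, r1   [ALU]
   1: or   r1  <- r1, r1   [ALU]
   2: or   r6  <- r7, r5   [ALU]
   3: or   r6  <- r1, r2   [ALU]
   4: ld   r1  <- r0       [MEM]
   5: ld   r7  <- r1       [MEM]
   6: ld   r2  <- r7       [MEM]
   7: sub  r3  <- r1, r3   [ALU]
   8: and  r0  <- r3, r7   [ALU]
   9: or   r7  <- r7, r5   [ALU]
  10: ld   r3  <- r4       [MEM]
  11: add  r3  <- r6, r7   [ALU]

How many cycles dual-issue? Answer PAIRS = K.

PAIRS = 4

  cy0 -> i0+i1 (add/or) dual
  cy1 -> i2 (or) WAW r6
  cy2 -> i3+i4 (or/ld) dual
  cy3 -> i5 (ld) no-port MEM/MEM
  cy4 -> i6+i7 (ld/sub) dual
  cy5 -> i8+i9 (and/or) dual
  cy6 -> i10 (ld) WAW r3
  cy7 -> i11 (add) tail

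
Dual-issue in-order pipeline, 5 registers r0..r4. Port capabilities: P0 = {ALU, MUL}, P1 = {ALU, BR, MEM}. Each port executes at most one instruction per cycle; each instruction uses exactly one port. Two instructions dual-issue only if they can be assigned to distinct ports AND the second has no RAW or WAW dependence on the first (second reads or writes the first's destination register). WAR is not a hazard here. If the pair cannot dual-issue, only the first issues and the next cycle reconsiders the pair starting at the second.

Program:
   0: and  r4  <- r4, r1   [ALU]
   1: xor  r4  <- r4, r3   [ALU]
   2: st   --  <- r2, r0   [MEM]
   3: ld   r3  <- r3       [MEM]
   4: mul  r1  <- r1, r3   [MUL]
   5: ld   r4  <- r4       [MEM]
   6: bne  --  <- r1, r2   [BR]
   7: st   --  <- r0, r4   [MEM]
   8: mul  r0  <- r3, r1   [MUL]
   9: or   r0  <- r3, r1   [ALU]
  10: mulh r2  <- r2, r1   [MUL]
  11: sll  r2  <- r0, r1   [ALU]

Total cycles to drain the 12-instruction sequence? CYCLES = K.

0. and.ALU @i0  | RAW+WAW r4
1. xor.ALU;st.MEM @i1,i2  | dual
2. ld.MEM @i3  | RAW r3
3. mul.MUL;ld.MEM @i4,i5  | dual
4. bne.BR @i6  | no-port BR/MEM
5. st.MEM;mul.MUL @i7,i8  | dual
6. or.ALU;mulh.MUL @i9,i10  | dual
7. sll.ALU @i11  | tail

CYCLES = 8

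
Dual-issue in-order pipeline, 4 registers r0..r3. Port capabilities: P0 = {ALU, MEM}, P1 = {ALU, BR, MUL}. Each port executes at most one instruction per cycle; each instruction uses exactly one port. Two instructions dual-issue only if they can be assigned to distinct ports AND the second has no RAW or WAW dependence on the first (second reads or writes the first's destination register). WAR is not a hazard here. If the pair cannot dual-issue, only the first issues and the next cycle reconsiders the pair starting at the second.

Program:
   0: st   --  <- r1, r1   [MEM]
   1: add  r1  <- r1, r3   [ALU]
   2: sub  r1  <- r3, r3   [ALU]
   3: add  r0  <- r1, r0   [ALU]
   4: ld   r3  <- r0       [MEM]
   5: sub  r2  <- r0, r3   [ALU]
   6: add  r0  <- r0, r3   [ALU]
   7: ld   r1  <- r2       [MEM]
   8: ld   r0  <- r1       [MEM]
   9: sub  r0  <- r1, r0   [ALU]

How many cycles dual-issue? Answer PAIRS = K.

[0] i0&i1  st;add  -- 2-wide
[1] i2  sub  -- RAW r1
[2] i3  add  -- RAW r0
[3] i4  ld  -- RAW r3
[4] i5&i6  sub;add  -- 2-wide
[5] i7  ld  -- no-port MEM/MEM
[6] i8  ld  -- RAW+WAW r0
[7] i9  sub  -- tail

PAIRS = 2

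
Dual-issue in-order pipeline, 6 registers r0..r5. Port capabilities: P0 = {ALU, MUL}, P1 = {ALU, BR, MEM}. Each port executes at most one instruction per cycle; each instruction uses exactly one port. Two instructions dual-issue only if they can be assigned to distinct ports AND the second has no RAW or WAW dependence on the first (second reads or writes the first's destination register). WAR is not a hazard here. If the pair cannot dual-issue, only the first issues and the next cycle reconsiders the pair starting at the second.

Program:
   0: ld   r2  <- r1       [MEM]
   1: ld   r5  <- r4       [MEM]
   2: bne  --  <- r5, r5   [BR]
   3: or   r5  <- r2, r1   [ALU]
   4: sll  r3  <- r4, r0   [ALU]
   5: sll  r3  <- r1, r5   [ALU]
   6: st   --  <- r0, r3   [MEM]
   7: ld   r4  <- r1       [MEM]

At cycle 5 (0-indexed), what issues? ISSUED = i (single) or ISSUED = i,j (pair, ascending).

  cy0 -> i0 (ld) no-port MEM/MEM
  cy1 -> i1 (ld) no-port MEM/BR
  cy2 -> i2/i3 (bne or) dual
  cy3 -> i4 (sll) WAW r3
  cy4 -> i5 (sll) RAW r3
  cy5 -> i6 (st) no-port MEM/MEM
  cy6 -> i7 (ld) tail

ISSUED = 6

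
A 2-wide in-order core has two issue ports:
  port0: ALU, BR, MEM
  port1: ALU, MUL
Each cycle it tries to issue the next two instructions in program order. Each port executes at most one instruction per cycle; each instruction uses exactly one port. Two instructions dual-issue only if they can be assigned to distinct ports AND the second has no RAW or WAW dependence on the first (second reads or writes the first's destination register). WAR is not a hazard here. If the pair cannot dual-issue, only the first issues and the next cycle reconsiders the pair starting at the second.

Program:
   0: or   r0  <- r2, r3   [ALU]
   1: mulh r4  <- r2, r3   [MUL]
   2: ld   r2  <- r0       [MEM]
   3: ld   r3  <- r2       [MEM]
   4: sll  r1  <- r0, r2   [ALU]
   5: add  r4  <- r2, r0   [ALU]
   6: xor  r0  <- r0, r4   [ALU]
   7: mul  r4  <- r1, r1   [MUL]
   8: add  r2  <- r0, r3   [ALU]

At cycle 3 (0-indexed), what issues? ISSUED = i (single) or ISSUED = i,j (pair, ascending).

[0] i0+i1  or.ALU mulh.MUL  -- 2-wide
[1] i2  ld.MEM  -- no-port MEM/MEM
[2] i3+i4  ld.MEM sll.ALU  -- 2-wide
[3] i5  add.ALU  -- RAW r4
[4] i6+i7  xor.ALU mul.MUL  -- 2-wide
[5] i8  add.ALU  -- tail

ISSUED = 5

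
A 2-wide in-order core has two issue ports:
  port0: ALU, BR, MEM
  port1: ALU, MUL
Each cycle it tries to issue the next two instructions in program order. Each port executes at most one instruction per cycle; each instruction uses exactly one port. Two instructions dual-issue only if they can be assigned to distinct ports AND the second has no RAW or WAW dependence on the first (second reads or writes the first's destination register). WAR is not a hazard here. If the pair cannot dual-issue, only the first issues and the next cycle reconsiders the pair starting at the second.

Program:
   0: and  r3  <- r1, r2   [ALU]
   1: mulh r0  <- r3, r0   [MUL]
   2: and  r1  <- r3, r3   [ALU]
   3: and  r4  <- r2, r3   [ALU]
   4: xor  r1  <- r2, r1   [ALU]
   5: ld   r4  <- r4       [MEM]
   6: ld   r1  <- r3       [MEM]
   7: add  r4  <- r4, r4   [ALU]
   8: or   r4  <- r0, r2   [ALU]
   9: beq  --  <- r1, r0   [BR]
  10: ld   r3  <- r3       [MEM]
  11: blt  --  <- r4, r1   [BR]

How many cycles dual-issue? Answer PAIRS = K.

PAIRS = 4

0. and.ALU @i0  | RAW r3
1. mulh.MUL and.ALU @i1,i2  | dual
2. and.ALU xor.ALU @i3,i4  | dual
3. ld.MEM @i5  | no-port MEM/MEM
4. ld.MEM add.ALU @i6,i7  | dual
5. or.ALU beq.BR @i8,i9  | dual
6. ld.MEM @i10  | no-port MEM/BR
7. blt.BR @i11  | tail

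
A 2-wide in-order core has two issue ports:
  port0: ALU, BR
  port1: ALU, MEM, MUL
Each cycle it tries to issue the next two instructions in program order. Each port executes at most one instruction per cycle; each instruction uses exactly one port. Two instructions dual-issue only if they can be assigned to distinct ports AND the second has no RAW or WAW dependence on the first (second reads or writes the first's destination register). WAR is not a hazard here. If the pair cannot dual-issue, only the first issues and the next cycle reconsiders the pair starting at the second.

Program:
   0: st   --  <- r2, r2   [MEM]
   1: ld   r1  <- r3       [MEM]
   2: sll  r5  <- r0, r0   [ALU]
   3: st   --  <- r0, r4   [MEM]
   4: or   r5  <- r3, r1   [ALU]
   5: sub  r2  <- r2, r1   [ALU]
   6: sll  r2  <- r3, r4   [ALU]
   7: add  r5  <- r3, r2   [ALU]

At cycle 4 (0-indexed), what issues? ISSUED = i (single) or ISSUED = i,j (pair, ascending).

#0 head=0: st i0 no-port MEM/MEM
#1 head=1: ld sll i1&i2 dual
#2 head=3: st or i3&i4 dual
#3 head=5: sub i5 WAW r2
#4 head=6: sll i6 RAW r2
#5 head=7: add i7 tail

ISSUED = 6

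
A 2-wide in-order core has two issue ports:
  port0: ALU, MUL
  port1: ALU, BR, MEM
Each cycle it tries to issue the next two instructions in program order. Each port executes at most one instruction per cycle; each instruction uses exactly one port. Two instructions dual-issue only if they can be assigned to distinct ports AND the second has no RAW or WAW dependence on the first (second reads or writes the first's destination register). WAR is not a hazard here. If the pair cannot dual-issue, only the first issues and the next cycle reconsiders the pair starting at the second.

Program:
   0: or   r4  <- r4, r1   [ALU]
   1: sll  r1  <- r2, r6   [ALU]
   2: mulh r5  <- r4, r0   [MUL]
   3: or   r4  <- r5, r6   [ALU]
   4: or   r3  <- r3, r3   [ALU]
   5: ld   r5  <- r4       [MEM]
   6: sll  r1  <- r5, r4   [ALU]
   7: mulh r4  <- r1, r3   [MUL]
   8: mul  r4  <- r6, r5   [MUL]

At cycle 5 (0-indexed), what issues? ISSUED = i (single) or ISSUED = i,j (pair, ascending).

ISSUED = 7

#0 head=0: or;sll i0,i1 pair
#1 head=2: mulh i2 RAW r5
#2 head=3: or;or i3,i4 pair
#3 head=5: ld i5 RAW r5
#4 head=6: sll i6 RAW r1
#5 head=7: mulh i7 no-port MUL/MUL
#6 head=8: mul i8 tail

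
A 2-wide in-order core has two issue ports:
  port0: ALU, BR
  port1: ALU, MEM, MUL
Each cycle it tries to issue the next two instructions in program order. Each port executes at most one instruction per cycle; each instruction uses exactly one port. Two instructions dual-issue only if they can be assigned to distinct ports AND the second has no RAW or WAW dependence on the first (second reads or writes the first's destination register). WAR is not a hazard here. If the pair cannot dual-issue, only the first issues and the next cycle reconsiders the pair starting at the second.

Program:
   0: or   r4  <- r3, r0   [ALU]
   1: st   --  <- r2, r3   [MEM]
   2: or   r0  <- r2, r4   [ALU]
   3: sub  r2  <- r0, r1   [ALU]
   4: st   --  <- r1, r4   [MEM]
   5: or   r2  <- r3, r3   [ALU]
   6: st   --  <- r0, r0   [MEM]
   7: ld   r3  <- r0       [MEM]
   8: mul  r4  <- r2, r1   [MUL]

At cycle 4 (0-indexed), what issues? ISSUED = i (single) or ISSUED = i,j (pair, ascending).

c0: i0&i1 or.ALU+st.MEM  dual
c1: i2 or.ALU  RAW r0
c2: i3&i4 sub.ALU+st.MEM  dual
c3: i5&i6 or.ALU+st.MEM  dual
c4: i7 ld.MEM  no-port MEM/MUL
c5: i8 mul.MUL  tail

ISSUED = 7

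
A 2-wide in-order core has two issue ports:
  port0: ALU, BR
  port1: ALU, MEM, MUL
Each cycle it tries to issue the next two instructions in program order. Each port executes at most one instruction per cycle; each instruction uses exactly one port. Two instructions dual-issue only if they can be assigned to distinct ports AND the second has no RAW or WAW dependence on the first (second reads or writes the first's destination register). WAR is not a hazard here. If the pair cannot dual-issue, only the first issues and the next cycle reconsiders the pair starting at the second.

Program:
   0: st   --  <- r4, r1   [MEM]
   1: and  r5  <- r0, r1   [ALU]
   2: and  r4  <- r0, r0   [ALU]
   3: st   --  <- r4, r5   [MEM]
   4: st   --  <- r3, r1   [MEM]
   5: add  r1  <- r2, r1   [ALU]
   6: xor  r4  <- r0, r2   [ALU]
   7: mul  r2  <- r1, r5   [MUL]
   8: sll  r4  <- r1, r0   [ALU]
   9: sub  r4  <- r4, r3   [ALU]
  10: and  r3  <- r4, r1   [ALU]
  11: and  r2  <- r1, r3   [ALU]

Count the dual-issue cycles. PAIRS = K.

0. st.MEM and.ALU @i0/i1  | pair
1. and.ALU @i2  | RAW r4
2. st.MEM @i3  | no-port MEM/MEM
3. st.MEM add.ALU @i4/i5  | pair
4. xor.ALU mul.MUL @i6/i7  | pair
5. sll.ALU @i8  | RAW+WAW r4
6. sub.ALU @i9  | RAW r4
7. and.ALU @i10  | RAW r3
8. and.ALU @i11  | tail

PAIRS = 3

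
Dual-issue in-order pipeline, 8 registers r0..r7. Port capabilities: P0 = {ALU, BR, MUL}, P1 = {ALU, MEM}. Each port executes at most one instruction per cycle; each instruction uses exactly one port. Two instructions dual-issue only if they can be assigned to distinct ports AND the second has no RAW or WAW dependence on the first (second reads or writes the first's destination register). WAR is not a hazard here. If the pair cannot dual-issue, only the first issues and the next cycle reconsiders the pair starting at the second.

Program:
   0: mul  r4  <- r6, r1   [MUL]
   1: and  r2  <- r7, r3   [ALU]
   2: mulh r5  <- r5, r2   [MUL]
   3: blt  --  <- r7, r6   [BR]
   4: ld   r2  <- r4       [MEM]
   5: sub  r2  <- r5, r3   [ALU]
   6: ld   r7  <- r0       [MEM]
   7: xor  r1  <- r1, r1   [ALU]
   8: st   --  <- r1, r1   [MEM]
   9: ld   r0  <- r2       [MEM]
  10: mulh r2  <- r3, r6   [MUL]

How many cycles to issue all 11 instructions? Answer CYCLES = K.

CYCLES = 7

t=0 i0/i1:mul/and ; pair
t=1 i2:mulh ; no-port MUL/BR
t=2 i3/i4:blt/ld ; pair
t=3 i5/i6:sub/ld ; pair
t=4 i7:xor ; RAW r1
t=5 i8:st ; no-port MEM/MEM
t=6 i9/i10:ld/mulh ; pair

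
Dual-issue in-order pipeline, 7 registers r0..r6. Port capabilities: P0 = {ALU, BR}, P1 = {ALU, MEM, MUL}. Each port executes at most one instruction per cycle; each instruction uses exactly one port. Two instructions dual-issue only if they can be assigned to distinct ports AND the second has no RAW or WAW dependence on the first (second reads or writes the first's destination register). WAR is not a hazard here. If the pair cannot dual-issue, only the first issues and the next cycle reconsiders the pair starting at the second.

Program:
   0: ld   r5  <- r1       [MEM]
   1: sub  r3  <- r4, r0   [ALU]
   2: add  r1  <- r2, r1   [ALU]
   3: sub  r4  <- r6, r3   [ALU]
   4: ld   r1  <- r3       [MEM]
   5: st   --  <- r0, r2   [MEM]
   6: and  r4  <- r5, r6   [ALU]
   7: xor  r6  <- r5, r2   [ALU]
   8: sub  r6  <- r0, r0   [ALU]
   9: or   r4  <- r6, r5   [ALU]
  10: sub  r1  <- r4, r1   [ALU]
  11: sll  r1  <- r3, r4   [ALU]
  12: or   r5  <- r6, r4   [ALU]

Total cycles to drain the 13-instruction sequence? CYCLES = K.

#0 head=0: ld;sub i0&i1 pair
#1 head=2: add;sub i2&i3 pair
#2 head=4: ld i4 no-port MEM/MEM
#3 head=5: st;and i5&i6 pair
#4 head=7: xor i7 WAW r6
#5 head=8: sub i8 RAW r6
#6 head=9: or i9 RAW r4
#7 head=10: sub i10 WAW r1
#8 head=11: sll;or i11&i12 pair

CYCLES = 9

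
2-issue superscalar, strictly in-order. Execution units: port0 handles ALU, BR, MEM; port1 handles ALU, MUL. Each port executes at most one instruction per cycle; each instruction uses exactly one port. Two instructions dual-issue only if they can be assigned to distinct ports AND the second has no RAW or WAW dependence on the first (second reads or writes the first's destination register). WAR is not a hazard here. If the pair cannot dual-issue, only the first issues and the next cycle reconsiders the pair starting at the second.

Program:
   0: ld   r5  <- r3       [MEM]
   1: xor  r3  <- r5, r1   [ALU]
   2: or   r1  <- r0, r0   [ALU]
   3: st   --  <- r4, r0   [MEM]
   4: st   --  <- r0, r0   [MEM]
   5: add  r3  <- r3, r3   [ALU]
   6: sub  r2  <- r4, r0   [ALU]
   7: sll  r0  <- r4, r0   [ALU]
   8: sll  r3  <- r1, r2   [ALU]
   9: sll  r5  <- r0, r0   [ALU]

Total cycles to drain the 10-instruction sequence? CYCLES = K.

CYCLES = 6

0. ld.MEM @i0  | RAW r5
1. xor.ALU+or.ALU @i1&i2  | dual
2. st.MEM @i3  | no-port MEM/MEM
3. st.MEM+add.ALU @i4&i5  | dual
4. sub.ALU+sll.ALU @i6&i7  | dual
5. sll.ALU+sll.ALU @i8&i9  | dual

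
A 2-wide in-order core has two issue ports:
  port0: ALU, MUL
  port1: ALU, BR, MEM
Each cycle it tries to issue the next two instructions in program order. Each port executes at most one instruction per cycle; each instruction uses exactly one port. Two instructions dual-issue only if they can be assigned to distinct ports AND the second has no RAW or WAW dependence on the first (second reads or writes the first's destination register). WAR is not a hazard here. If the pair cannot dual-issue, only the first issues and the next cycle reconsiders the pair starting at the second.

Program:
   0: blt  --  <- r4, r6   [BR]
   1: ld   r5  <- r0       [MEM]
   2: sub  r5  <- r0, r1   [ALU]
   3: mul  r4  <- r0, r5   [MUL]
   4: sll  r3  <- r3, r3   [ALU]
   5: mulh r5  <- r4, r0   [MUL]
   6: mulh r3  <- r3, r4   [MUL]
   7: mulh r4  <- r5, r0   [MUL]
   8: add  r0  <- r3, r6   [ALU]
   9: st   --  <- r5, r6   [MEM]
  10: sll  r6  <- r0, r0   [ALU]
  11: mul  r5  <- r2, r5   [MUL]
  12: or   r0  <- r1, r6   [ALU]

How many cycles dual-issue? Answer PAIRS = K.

PAIRS = 4

c0: i0 blt.BR  no-port BR/MEM
c1: i1 ld.MEM  WAW r5
c2: i2 sub.ALU  RAW r5
c3: i3,i4 mul.MUL/sll.ALU  dual
c4: i5 mulh.MUL  no-port MUL/MUL
c5: i6 mulh.MUL  no-port MUL/MUL
c6: i7,i8 mulh.MUL/add.ALU  dual
c7: i9,i10 st.MEM/sll.ALU  dual
c8: i11,i12 mul.MUL/or.ALU  dual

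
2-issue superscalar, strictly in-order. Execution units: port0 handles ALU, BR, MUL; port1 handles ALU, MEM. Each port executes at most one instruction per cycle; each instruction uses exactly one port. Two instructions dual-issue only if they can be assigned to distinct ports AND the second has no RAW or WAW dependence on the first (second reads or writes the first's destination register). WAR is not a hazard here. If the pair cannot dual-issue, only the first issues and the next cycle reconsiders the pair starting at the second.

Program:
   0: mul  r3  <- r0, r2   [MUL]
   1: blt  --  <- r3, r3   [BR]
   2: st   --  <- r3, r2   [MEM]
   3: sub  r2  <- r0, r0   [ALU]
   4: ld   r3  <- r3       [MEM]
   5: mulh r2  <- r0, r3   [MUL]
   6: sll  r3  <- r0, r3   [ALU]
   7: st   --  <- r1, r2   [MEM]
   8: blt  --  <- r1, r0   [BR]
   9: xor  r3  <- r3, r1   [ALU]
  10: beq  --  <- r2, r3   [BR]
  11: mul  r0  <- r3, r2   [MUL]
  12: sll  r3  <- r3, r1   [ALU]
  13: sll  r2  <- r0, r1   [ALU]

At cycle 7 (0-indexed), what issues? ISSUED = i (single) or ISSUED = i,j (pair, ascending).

#0 head=0: mul.MUL i0 no-port MUL/BR
#1 head=1: blt.BR st.MEM i1,i2 2-wide
#2 head=3: sub.ALU ld.MEM i3,i4 2-wide
#3 head=5: mulh.MUL sll.ALU i5,i6 2-wide
#4 head=7: st.MEM blt.BR i7,i8 2-wide
#5 head=9: xor.ALU i9 RAW r3
#6 head=10: beq.BR i10 no-port BR/MUL
#7 head=11: mul.MUL sll.ALU i11,i12 2-wide
#8 head=13: sll.ALU i13 tail

ISSUED = 11,12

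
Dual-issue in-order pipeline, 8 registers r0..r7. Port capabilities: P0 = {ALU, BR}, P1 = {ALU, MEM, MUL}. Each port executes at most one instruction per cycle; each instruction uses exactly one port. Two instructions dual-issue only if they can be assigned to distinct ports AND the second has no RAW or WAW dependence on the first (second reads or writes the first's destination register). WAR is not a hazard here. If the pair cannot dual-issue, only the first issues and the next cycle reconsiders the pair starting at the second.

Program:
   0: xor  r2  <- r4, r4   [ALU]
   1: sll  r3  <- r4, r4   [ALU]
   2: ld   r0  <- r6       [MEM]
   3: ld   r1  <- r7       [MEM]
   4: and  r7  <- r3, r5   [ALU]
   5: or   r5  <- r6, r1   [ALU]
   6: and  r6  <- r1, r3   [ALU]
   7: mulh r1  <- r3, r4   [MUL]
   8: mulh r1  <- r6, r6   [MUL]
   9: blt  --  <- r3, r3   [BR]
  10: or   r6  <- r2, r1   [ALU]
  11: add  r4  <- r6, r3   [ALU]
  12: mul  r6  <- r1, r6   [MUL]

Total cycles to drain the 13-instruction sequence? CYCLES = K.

[0] i0/i1  xor/sll  -- 2-wide
[1] i2  ld  -- no-port MEM/MEM
[2] i3/i4  ld/and  -- 2-wide
[3] i5/i6  or/and  -- 2-wide
[4] i7  mulh  -- no-port MUL/MUL
[5] i8/i9  mulh/blt  -- 2-wide
[6] i10  or  -- RAW r6
[7] i11/i12  add/mul  -- 2-wide

CYCLES = 8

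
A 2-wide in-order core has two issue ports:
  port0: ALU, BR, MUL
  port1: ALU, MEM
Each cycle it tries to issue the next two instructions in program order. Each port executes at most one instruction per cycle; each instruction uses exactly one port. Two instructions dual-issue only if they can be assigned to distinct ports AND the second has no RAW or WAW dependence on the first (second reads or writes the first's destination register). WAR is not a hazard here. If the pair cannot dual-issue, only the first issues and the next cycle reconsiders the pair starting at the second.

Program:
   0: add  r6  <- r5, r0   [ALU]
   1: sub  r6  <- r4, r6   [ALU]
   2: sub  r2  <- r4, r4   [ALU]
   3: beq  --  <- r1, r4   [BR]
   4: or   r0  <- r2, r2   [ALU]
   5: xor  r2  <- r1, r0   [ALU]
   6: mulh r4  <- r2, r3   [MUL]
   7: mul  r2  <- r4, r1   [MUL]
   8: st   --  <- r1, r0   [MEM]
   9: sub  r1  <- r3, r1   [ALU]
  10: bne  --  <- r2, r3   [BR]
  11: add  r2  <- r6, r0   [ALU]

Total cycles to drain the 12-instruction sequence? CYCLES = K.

CYCLES = 8

[0] i0  add  -- RAW+WAW r6
[1] i1+i2  sub/sub  -- dual
[2] i3+i4  beq/or  -- dual
[3] i5  xor  -- RAW r2
[4] i6  mulh  -- no-port MUL/MUL
[5] i7+i8  mul/st  -- dual
[6] i9+i10  sub/bne  -- dual
[7] i11  add  -- tail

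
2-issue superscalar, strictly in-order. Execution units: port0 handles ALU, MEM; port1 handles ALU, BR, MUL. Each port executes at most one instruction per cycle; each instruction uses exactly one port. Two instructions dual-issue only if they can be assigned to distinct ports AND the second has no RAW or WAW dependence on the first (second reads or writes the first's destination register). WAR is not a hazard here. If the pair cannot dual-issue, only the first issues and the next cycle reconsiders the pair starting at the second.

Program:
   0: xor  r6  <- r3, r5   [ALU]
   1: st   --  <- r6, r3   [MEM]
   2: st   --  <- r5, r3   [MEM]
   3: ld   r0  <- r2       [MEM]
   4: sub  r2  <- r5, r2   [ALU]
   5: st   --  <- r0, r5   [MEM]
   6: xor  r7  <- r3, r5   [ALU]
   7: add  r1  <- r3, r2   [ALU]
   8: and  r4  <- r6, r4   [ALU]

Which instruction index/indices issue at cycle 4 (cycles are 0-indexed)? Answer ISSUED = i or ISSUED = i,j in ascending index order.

0. xor @i0  | RAW r6
1. st @i1  | no-port MEM/MEM
2. st @i2  | no-port MEM/MEM
3. ld/sub @i3+i4  | dual
4. st/xor @i5+i6  | dual
5. add/and @i7+i8  | dual

ISSUED = 5,6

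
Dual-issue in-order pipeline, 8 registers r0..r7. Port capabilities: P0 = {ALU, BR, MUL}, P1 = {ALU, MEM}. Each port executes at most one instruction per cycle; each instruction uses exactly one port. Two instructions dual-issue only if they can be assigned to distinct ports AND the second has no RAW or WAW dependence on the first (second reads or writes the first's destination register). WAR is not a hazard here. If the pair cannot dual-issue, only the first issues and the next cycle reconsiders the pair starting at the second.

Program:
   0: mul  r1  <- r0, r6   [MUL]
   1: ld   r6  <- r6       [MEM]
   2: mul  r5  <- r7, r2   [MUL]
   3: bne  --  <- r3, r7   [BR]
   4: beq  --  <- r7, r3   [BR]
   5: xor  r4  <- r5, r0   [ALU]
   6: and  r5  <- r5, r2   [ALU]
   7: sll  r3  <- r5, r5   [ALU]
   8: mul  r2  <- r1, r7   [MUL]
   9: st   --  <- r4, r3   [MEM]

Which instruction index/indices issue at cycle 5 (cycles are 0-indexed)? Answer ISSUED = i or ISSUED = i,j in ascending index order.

ISSUED = 7,8

#0 head=0: mul/ld i0/i1 pair
#1 head=2: mul i2 no-port MUL/BR
#2 head=3: bne i3 no-port BR/BR
#3 head=4: beq/xor i4/i5 pair
#4 head=6: and i6 RAW r5
#5 head=7: sll/mul i7/i8 pair
#6 head=9: st i9 tail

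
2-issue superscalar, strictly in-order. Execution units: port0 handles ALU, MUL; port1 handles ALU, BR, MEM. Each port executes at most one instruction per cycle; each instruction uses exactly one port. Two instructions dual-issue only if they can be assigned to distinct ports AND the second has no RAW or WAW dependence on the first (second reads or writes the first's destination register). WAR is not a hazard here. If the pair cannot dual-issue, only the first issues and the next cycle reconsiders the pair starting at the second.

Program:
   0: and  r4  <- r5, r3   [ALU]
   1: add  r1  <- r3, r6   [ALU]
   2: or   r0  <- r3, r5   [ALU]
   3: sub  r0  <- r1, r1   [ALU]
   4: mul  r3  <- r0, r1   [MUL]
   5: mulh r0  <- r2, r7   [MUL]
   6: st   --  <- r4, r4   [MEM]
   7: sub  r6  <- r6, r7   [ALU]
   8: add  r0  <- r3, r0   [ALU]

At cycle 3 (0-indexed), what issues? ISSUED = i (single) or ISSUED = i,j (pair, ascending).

  cy0 -> i0,i1 (and;add) pair
  cy1 -> i2 (or) WAW r0
  cy2 -> i3 (sub) RAW r0
  cy3 -> i4 (mul) no-port MUL/MUL
  cy4 -> i5,i6 (mulh;st) pair
  cy5 -> i7,i8 (sub;add) pair

ISSUED = 4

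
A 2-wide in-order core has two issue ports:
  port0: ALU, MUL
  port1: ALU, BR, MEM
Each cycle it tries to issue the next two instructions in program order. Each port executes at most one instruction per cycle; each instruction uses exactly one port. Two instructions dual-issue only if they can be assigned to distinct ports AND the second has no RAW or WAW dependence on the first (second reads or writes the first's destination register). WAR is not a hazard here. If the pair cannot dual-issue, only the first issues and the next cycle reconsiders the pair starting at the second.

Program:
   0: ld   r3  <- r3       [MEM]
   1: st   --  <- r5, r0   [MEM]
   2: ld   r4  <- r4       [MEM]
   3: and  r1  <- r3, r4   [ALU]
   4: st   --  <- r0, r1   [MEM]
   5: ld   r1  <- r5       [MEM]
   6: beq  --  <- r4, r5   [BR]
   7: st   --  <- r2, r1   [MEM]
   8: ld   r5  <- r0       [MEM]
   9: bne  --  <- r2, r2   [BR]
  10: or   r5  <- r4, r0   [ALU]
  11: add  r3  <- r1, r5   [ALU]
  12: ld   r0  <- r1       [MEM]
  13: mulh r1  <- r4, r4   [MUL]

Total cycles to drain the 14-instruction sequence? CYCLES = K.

  cy0 -> i0 (ld) no-port MEM/MEM
  cy1 -> i1 (st) no-port MEM/MEM
  cy2 -> i2 (ld) RAW r4
  cy3 -> i3 (and) RAW r1
  cy4 -> i4 (st) no-port MEM/MEM
  cy5 -> i5 (ld) no-port MEM/BR
  cy6 -> i6 (beq) no-port BR/MEM
  cy7 -> i7 (st) no-port MEM/MEM
  cy8 -> i8 (ld) no-port MEM/BR
  cy9 -> i9/i10 (bne/or) pair
  cy10 -> i11/i12 (add/ld) pair
  cy11 -> i13 (mulh) tail

CYCLES = 12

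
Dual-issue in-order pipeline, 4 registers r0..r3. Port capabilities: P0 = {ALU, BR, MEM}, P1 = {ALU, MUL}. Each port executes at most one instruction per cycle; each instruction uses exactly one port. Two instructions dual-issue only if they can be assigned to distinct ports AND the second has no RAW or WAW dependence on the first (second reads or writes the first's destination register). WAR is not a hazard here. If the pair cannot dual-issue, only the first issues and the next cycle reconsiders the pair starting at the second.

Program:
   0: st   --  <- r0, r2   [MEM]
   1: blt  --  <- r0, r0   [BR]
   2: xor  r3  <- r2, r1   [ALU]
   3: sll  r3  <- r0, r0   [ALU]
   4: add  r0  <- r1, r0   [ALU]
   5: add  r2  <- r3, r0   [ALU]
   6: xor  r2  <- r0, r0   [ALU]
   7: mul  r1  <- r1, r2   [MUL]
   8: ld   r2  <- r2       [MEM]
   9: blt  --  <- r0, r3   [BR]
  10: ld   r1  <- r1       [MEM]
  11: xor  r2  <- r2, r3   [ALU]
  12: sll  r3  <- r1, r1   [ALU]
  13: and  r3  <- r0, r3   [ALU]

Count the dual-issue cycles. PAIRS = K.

PAIRS = 4

0. st @i0  | no-port MEM/BR
1. blt/xor @i1+i2  | dual
2. sll/add @i3+i4  | dual
3. add @i5  | WAW r2
4. xor @i6  | RAW r2
5. mul/ld @i7+i8  | dual
6. blt @i9  | no-port BR/MEM
7. ld/xor @i10+i11  | dual
8. sll @i12  | RAW+WAW r3
9. and @i13  | tail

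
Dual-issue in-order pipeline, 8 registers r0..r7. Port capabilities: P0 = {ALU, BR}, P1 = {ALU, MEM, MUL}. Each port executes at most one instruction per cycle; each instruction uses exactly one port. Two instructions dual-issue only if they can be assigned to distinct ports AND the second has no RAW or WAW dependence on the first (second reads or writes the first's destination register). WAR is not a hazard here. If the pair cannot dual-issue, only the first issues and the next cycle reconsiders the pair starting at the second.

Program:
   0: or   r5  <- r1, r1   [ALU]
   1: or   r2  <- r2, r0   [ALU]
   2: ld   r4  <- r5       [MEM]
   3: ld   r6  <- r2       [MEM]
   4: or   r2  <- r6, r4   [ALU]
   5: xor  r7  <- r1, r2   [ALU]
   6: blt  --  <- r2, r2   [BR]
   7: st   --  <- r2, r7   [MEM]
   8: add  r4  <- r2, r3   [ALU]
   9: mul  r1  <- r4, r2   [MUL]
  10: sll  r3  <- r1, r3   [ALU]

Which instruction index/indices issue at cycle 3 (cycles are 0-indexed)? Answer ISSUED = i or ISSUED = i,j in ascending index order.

t=0 i0+i1:or/or ; pair
t=1 i2:ld ; no-port MEM/MEM
t=2 i3:ld ; RAW r6
t=3 i4:or ; RAW r2
t=4 i5+i6:xor/blt ; pair
t=5 i7+i8:st/add ; pair
t=6 i9:mul ; RAW r1
t=7 i10:sll ; tail

ISSUED = 4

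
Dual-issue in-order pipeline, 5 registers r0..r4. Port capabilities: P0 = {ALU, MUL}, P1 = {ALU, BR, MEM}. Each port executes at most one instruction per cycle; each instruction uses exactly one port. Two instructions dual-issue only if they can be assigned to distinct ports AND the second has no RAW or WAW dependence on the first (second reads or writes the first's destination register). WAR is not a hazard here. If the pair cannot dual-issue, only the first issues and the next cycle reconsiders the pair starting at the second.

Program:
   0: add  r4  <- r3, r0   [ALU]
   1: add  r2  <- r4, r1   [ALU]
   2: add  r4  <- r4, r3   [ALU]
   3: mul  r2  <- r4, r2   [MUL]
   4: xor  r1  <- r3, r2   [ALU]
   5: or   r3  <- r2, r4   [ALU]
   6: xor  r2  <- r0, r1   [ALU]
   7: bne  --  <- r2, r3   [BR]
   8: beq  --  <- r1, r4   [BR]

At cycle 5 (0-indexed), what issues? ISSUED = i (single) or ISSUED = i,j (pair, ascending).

t=0 i0:add.ALU ; RAW r4
t=1 i1+i2:add.ALU/add.ALU ; dual
t=2 i3:mul.MUL ; RAW r2
t=3 i4+i5:xor.ALU/or.ALU ; dual
t=4 i6:xor.ALU ; RAW r2
t=5 i7:bne.BR ; no-port BR/BR
t=6 i8:beq.BR ; tail

ISSUED = 7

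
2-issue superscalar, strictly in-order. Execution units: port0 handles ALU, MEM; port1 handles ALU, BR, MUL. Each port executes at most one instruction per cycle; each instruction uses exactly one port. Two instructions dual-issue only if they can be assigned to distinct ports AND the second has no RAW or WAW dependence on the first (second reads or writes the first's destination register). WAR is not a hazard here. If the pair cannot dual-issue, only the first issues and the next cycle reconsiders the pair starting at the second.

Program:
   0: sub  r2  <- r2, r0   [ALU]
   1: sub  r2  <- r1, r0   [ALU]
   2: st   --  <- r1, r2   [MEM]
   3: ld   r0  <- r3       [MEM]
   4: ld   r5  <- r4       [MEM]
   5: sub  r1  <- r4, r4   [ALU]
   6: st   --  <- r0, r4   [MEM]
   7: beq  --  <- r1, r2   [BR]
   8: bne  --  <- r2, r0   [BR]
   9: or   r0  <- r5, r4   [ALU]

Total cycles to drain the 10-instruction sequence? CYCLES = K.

  cy0 -> i0 (sub) WAW r2
  cy1 -> i1 (sub) RAW r2
  cy2 -> i2 (st) no-port MEM/MEM
  cy3 -> i3 (ld) no-port MEM/MEM
  cy4 -> i4,i5 (ld sub) 2-wide
  cy5 -> i6,i7 (st beq) 2-wide
  cy6 -> i8,i9 (bne or) 2-wide

CYCLES = 7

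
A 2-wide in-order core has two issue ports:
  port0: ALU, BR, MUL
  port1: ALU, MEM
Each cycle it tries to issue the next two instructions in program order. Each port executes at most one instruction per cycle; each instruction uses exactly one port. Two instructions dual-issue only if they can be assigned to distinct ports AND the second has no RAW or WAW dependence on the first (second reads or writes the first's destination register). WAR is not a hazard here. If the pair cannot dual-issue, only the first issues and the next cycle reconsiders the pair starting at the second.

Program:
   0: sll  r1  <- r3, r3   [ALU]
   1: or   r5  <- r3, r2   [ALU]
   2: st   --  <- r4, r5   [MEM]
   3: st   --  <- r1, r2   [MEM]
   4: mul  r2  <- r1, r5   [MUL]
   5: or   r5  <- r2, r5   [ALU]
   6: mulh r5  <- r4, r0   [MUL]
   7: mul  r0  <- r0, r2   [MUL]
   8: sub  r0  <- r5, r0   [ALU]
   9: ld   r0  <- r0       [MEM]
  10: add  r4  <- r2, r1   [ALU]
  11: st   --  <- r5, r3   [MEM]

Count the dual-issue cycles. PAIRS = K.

PAIRS = 3

t=0 i0/i1:sll;or ; pair
t=1 i2:st ; no-port MEM/MEM
t=2 i3/i4:st;mul ; pair
t=3 i5:or ; WAW r5
t=4 i6:mulh ; no-port MUL/MUL
t=5 i7:mul ; RAW+WAW r0
t=6 i8:sub ; RAW+WAW r0
t=7 i9/i10:ld;add ; pair
t=8 i11:st ; tail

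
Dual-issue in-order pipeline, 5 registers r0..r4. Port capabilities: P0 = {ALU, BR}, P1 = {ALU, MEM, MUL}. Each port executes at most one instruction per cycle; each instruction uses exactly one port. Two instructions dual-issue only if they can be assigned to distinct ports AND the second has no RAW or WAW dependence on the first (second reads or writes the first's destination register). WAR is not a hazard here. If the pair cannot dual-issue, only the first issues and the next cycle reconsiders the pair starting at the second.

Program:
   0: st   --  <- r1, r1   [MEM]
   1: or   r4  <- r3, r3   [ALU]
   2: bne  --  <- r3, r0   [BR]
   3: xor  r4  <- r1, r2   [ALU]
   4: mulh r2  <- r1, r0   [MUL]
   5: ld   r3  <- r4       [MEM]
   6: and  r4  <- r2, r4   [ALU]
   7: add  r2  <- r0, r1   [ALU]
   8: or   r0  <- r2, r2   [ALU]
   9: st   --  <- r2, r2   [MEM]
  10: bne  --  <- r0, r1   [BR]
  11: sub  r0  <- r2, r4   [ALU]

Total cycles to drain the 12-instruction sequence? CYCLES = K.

CYCLES = 7

t=0 i0,i1:st.MEM;or.ALU ; dual
t=1 i2,i3:bne.BR;xor.ALU ; dual
t=2 i4:mulh.MUL ; no-port MUL/MEM
t=3 i5,i6:ld.MEM;and.ALU ; dual
t=4 i7:add.ALU ; RAW r2
t=5 i8,i9:or.ALU;st.MEM ; dual
t=6 i10,i11:bne.BR;sub.ALU ; dual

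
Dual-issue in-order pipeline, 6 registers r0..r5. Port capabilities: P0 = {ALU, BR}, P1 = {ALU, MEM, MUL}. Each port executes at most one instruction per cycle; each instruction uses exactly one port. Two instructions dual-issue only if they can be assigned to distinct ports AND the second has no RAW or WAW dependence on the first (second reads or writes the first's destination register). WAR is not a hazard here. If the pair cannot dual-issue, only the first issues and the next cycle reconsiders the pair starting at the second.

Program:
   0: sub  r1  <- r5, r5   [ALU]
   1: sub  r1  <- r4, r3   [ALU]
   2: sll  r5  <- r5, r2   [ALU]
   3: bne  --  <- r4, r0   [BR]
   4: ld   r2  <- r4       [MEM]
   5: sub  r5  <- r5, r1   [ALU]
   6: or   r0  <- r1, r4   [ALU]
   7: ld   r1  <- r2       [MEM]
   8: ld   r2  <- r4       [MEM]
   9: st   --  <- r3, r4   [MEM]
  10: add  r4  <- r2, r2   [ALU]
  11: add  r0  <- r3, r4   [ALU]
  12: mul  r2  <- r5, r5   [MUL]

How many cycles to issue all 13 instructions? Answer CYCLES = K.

CYCLES = 8

c0: i0 sub  WAW r1
c1: i1&i2 sub/sll  2-wide
c2: i3&i4 bne/ld  2-wide
c3: i5&i6 sub/or  2-wide
c4: i7 ld  no-port MEM/MEM
c5: i8 ld  no-port MEM/MEM
c6: i9&i10 st/add  2-wide
c7: i11&i12 add/mul  2-wide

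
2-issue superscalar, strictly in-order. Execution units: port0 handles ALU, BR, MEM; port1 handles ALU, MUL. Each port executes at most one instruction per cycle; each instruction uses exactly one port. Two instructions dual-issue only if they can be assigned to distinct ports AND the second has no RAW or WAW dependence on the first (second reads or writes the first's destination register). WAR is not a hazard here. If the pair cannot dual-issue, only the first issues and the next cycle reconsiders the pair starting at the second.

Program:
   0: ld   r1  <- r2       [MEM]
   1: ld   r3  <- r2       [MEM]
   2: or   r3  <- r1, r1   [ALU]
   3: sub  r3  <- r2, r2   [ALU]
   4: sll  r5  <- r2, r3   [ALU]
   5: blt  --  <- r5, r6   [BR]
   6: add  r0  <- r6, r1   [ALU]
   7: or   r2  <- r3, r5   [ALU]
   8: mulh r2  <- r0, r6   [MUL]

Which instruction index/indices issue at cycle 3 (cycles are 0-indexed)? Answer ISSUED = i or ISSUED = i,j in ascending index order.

0. ld.MEM @i0  | no-port MEM/MEM
1. ld.MEM @i1  | WAW r3
2. or.ALU @i2  | WAW r3
3. sub.ALU @i3  | RAW r3
4. sll.ALU @i4  | RAW r5
5. blt.BR/add.ALU @i5+i6  | dual
6. or.ALU @i7  | WAW r2
7. mulh.MUL @i8  | tail

ISSUED = 3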